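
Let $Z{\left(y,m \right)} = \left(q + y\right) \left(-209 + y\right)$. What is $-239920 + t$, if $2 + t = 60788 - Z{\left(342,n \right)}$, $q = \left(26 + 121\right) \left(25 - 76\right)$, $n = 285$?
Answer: $772481$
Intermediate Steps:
$q = -7497$ ($q = 147 \left(-51\right) = -7497$)
$Z{\left(y,m \right)} = \left(-7497 + y\right) \left(-209 + y\right)$
$t = 1012401$ ($t = -2 + \left(60788 - \left(1566873 + 342^{2} - 2635452\right)\right) = -2 + \left(60788 - \left(1566873 + 116964 - 2635452\right)\right) = -2 + \left(60788 - -951615\right) = -2 + \left(60788 + 951615\right) = -2 + 1012403 = 1012401$)
$-239920 + t = -239920 + 1012401 = 772481$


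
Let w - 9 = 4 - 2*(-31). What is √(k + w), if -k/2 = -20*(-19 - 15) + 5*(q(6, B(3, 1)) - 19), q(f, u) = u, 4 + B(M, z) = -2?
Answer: 3*I*√115 ≈ 32.171*I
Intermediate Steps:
B(M, z) = -6 (B(M, z) = -4 - 2 = -6)
w = 75 (w = 9 + (4 - 2*(-31)) = 9 + (4 + 62) = 9 + 66 = 75)
k = -1110 (k = -2*(-20*(-19 - 15) + 5*(-6 - 19)) = -2*(-20*(-34) + 5*(-25)) = -2*(680 - 125) = -2*555 = -1110)
√(k + w) = √(-1110 + 75) = √(-1035) = 3*I*√115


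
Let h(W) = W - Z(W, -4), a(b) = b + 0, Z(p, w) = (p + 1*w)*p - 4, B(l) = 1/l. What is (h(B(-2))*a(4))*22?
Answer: 110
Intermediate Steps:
B(l) = 1/l
Z(p, w) = -4 + p*(p + w) (Z(p, w) = (p + w)*p - 4 = p*(p + w) - 4 = -4 + p*(p + w))
a(b) = b
h(W) = 4 - W**2 + 5*W (h(W) = W - (-4 + W**2 + W*(-4)) = W - (-4 + W**2 - 4*W) = W + (4 - W**2 + 4*W) = 4 - W**2 + 5*W)
(h(B(-2))*a(4))*22 = ((4 - (1/(-2))**2 + 5/(-2))*4)*22 = ((4 - (-1/2)**2 + 5*(-1/2))*4)*22 = ((4 - 1*1/4 - 5/2)*4)*22 = ((4 - 1/4 - 5/2)*4)*22 = ((5/4)*4)*22 = 5*22 = 110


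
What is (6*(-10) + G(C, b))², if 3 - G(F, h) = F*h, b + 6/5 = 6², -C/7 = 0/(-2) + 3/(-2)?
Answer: 4460544/25 ≈ 1.7842e+5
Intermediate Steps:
C = 21/2 (C = -7*(0/(-2) + 3/(-2)) = -7*(0*(-½) + 3*(-½)) = -7*(0 - 3/2) = -7*(-3/2) = 21/2 ≈ 10.500)
b = 174/5 (b = -6/5 + 6² = -6/5 + 36 = 174/5 ≈ 34.800)
G(F, h) = 3 - F*h
(6*(-10) + G(C, b))² = (6*(-10) + (3 - 1*21/2*174/5))² = (-60 + (3 - 1827/5))² = (-60 - 1812/5)² = (-2112/5)² = 4460544/25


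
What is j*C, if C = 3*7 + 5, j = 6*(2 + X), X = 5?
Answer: 1092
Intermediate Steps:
j = 42 (j = 6*(2 + 5) = 6*7 = 42)
C = 26 (C = 21 + 5 = 26)
j*C = 42*26 = 1092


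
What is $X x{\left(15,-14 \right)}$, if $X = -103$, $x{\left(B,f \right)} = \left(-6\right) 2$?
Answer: $1236$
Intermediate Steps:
$x{\left(B,f \right)} = -12$
$X x{\left(15,-14 \right)} = \left(-103\right) \left(-12\right) = 1236$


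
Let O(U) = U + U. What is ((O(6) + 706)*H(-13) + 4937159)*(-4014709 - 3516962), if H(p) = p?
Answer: -37114756645575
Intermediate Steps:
O(U) = 2*U
((O(6) + 706)*H(-13) + 4937159)*(-4014709 - 3516962) = ((2*6 + 706)*(-13) + 4937159)*(-4014709 - 3516962) = ((12 + 706)*(-13) + 4937159)*(-7531671) = (718*(-13) + 4937159)*(-7531671) = (-9334 + 4937159)*(-7531671) = 4927825*(-7531671) = -37114756645575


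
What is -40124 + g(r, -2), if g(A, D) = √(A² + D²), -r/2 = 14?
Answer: -40124 + 2*√197 ≈ -40096.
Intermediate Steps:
r = -28 (r = -2*14 = -28)
-40124 + g(r, -2) = -40124 + √((-28)² + (-2)²) = -40124 + √(784 + 4) = -40124 + √788 = -40124 + 2*√197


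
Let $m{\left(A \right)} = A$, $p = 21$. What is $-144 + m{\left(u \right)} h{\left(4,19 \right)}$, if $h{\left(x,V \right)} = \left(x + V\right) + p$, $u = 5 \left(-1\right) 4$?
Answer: $-1024$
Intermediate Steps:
$u = -20$ ($u = \left(-5\right) 4 = -20$)
$h{\left(x,V \right)} = 21 + V + x$ ($h{\left(x,V \right)} = \left(x + V\right) + 21 = \left(V + x\right) + 21 = 21 + V + x$)
$-144 + m{\left(u \right)} h{\left(4,19 \right)} = -144 - 20 \left(21 + 19 + 4\right) = -144 - 880 = -1024$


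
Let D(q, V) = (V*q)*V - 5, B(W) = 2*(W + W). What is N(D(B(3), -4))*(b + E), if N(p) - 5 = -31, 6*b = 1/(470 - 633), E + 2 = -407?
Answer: 5200039/489 ≈ 10634.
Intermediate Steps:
B(W) = 4*W (B(W) = 2*(2*W) = 4*W)
E = -409 (E = -2 - 407 = -409)
b = -1/978 (b = 1/(6*(470 - 633)) = (⅙)/(-163) = (⅙)*(-1/163) = -1/978 ≈ -0.0010225)
D(q, V) = -5 + q*V² (D(q, V) = q*V² - 5 = -5 + q*V²)
N(p) = -26 (N(p) = 5 - 31 = -26)
N(D(B(3), -4))*(b + E) = -26*(-1/978 - 409) = -26*(-400003/978) = 5200039/489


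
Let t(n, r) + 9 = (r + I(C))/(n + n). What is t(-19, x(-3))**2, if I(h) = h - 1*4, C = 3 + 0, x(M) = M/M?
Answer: 81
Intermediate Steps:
x(M) = 1
C = 3
I(h) = -4 + h (I(h) = h - 4 = -4 + h)
t(n, r) = -9 + (-1 + r)/(2*n) (t(n, r) = -9 + (r + (-4 + 3))/(n + n) = -9 + (r - 1)/((2*n)) = -9 + (-1 + r)*(1/(2*n)) = -9 + (-1 + r)/(2*n))
t(-19, x(-3))**2 = ((1/2)*(-1 + 1 - 18*(-19))/(-19))**2 = ((1/2)*(-1/19)*(-1 + 1 + 342))**2 = ((1/2)*(-1/19)*342)**2 = (-9)**2 = 81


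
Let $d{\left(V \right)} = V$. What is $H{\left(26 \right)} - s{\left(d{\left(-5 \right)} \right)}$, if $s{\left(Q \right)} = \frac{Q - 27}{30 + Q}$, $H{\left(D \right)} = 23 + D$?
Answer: $\frac{1257}{25} \approx 50.28$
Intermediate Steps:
$s{\left(Q \right)} = \frac{-27 + Q}{30 + Q}$
$H{\left(26 \right)} - s{\left(d{\left(-5 \right)} \right)} = \left(23 + 26\right) - \frac{-27 - 5}{30 - 5} = 49 - \frac{1}{25} \left(-32\right) = 49 - - \frac{32}{25} = 49 + \frac{32}{25} = \frac{1257}{25}$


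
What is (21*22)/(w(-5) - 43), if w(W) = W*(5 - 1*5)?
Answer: -462/43 ≈ -10.744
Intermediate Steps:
w(W) = 0 (w(W) = W*(5 - 5) = W*0 = 0)
(21*22)/(w(-5) - 43) = (21*22)/(0 - 43) = 462/(-43) = 462*(-1/43) = -462/43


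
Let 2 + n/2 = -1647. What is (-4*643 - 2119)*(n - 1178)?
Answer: 20996916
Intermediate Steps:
n = -3298 (n = -4 + 2*(-1647) = -4 - 3294 = -3298)
(-4*643 - 2119)*(n - 1178) = (-4*643 - 2119)*(-3298 - 1178) = (-2572 - 2119)*(-4476) = -4691*(-4476) = 20996916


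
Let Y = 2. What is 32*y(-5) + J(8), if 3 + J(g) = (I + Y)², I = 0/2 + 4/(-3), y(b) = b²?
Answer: 7177/9 ≈ 797.44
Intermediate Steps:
I = -4/3 (I = 0*(½) + 4*(-⅓) = 0 - 4/3 = -4/3 ≈ -1.3333)
J(g) = -23/9 (J(g) = -3 + (-4/3 + 2)² = -3 + (⅔)² = -3 + 4/9 = -23/9)
32*y(-5) + J(8) = 32*(-5)² - 23/9 = 32*25 - 23/9 = 800 - 23/9 = 7177/9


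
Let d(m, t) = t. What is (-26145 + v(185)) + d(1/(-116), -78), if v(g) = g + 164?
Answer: -25874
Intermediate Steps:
v(g) = 164 + g
(-26145 + v(185)) + d(1/(-116), -78) = (-26145 + (164 + 185)) - 78 = (-26145 + 349) - 78 = -25796 - 78 = -25874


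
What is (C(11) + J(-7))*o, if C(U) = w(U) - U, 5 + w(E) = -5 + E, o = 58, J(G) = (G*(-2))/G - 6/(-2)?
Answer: -522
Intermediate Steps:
J(G) = 1 (J(G) = (-2*G)/G - 6*(-1/2) = -2 + 3 = 1)
w(E) = -10 + E (w(E) = -5 + (-5 + E) = -10 + E)
C(U) = -10 (C(U) = (-10 + U) - U = -10)
(C(11) + J(-7))*o = (-10 + 1)*58 = -9*58 = -522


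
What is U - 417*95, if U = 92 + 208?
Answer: -39315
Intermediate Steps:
U = 300
U - 417*95 = 300 - 417*95 = 300 - 39615 = -39315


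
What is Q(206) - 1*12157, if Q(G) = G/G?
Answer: -12156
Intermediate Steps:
Q(G) = 1
Q(206) - 1*12157 = 1 - 1*12157 = 1 - 12157 = -12156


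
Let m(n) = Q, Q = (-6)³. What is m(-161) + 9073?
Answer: 8857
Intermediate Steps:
Q = -216
m(n) = -216
m(-161) + 9073 = -216 + 9073 = 8857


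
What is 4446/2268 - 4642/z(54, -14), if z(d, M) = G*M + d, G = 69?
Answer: 67513/9576 ≈ 7.0502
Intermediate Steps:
z(d, M) = d + 69*M (z(d, M) = 69*M + d = d + 69*M)
4446/2268 - 4642/z(54, -14) = 4446/2268 - 4642/(54 + 69*(-14)) = 4446*(1/2268) - 4642/(54 - 966) = 247/126 - 4642/(-912) = 247/126 - 4642*(-1/912) = 247/126 + 2321/456 = 67513/9576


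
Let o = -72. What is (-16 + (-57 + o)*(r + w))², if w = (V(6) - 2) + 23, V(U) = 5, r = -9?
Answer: 4879681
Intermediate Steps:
w = 26 (w = (5 - 2) + 23 = 3 + 23 = 26)
(-16 + (-57 + o)*(r + w))² = (-16 + (-57 - 72)*(-9 + 26))² = (-16 - 129*17)² = (-16 - 2193)² = (-2209)² = 4879681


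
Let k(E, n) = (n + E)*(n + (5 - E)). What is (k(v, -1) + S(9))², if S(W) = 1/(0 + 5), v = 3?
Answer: 121/25 ≈ 4.8400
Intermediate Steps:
k(E, n) = (E + n)*(5 + n - E)
S(W) = ⅕ (S(W) = 1/5 = ⅕)
(k(v, -1) + S(9))² = (((-1)² - 1*3² + 5*3 + 5*(-1)) + ⅕)² = ((1 - 1*9 + 15 - 5) + ⅕)² = ((1 - 9 + 15 - 5) + ⅕)² = (2 + ⅕)² = (11/5)² = 121/25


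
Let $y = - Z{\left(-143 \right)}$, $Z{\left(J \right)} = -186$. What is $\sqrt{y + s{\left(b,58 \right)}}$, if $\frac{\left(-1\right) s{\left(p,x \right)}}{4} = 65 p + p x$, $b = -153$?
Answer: $\sqrt{75462} \approx 274.7$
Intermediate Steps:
$s{\left(p,x \right)} = - 260 p - 4 p x$ ($s{\left(p,x \right)} = - 4 \left(65 p + p x\right) = - 260 p - 4 p x$)
$y = 186$ ($y = \left(-1\right) \left(-186\right) = 186$)
$\sqrt{y + s{\left(b,58 \right)}} = \sqrt{186 - - 612 \left(65 + 58\right)} = \sqrt{186 - \left(-612\right) 123} = \sqrt{186 + 75276} = \sqrt{75462}$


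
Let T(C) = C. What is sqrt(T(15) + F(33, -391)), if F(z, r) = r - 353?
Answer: 27*I ≈ 27.0*I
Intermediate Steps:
F(z, r) = -353 + r
sqrt(T(15) + F(33, -391)) = sqrt(15 + (-353 - 391)) = sqrt(15 - 744) = sqrt(-729) = 27*I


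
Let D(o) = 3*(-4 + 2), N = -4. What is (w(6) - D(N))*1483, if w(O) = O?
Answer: 17796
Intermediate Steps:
D(o) = -6 (D(o) = 3*(-2) = -6)
(w(6) - D(N))*1483 = (6 - 1*(-6))*1483 = (6 + 6)*1483 = 12*1483 = 17796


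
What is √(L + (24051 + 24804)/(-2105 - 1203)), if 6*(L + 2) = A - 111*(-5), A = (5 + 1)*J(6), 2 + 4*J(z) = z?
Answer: 3*√23323881/1654 ≈ 8.7596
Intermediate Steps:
J(z) = -½ + z/4
A = 6 (A = (5 + 1)*(-½ + (¼)*6) = 6*(-½ + 3/2) = 6*1 = 6)
L = 183/2 (L = -2 + (6 - 111*(-5))/6 = -2 + (6 + 555)/6 = -2 + (⅙)*561 = -2 + 187/2 = 183/2 ≈ 91.500)
√(L + (24051 + 24804)/(-2105 - 1203)) = √(183/2 + (24051 + 24804)/(-2105 - 1203)) = √(183/2 + 48855/(-3308)) = √(183/2 + 48855*(-1/3308)) = √(183/2 - 48855/3308) = √(253827/3308) = 3*√23323881/1654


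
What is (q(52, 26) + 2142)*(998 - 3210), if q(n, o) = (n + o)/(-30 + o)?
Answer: -4694970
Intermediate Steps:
q(n, o) = (n + o)/(-30 + o)
(q(52, 26) + 2142)*(998 - 3210) = ((52 + 26)/(-30 + 26) + 2142)*(998 - 3210) = (78/(-4) + 2142)*(-2212) = (-¼*78 + 2142)*(-2212) = (-39/2 + 2142)*(-2212) = (4245/2)*(-2212) = -4694970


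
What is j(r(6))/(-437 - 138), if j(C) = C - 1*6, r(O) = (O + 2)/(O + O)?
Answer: 16/1725 ≈ 0.0092754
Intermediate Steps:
r(O) = (2 + O)/(2*O) (r(O) = (2 + O)/((2*O)) = (2 + O)*(1/(2*O)) = (2 + O)/(2*O))
j(C) = -6 + C (j(C) = C - 6 = -6 + C)
j(r(6))/(-437 - 138) = (-6 + (1/2)*(2 + 6)/6)/(-437 - 138) = (-6 + (1/2)*(1/6)*8)/(-575) = -(-6 + 2/3)/575 = -1/575*(-16/3) = 16/1725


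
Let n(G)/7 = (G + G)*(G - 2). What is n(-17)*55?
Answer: 248710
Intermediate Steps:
n(G) = 14*G*(-2 + G) (n(G) = 7*((G + G)*(G - 2)) = 7*((2*G)*(-2 + G)) = 7*(2*G*(-2 + G)) = 14*G*(-2 + G))
n(-17)*55 = (14*(-17)*(-2 - 17))*55 = (14*(-17)*(-19))*55 = 4522*55 = 248710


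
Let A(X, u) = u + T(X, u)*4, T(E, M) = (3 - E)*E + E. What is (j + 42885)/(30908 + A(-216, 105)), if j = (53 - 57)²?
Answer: -42901/159067 ≈ -0.26970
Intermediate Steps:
T(E, M) = E + E*(3 - E) (T(E, M) = E*(3 - E) + E = E + E*(3 - E))
j = 16 (j = (-4)² = 16)
A(X, u) = u + 4*X*(4 - X) (A(X, u) = u + (X*(4 - X))*4 = u + 4*X*(4 - X))
(j + 42885)/(30908 + A(-216, 105)) = (16 + 42885)/(30908 + (105 - 4*(-216)*(-4 - 216))) = 42901/(30908 + (105 - 4*(-216)*(-220))) = 42901/(30908 + (105 - 190080)) = 42901/(30908 - 189975) = 42901/(-159067) = 42901*(-1/159067) = -42901/159067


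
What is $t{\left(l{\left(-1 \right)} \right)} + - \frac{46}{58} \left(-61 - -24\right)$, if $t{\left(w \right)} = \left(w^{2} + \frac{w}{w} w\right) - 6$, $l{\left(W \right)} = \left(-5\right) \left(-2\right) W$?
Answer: $\frac{3287}{29} \approx 113.34$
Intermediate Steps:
$l{\left(W \right)} = 10 W$
$t{\left(w \right)} = -6 + w + w^{2}$ ($t{\left(w \right)} = \left(w^{2} + 1 w\right) - 6 = \left(w^{2} + w\right) - 6 = \left(w + w^{2}\right) - 6 = -6 + w + w^{2}$)
$t{\left(l{\left(-1 \right)} \right)} + - \frac{46}{58} \left(-61 - -24\right) = \left(-6 + 10 \left(-1\right) + \left(10 \left(-1\right)\right)^{2}\right) + - \frac{46}{58} \left(-61 - -24\right) = \left(-6 - 10 + \left(-10\right)^{2}\right) + \left(-46\right) \frac{1}{58} \left(-61 + 24\right) = \left(-6 - 10 + 100\right) - - \frac{851}{29} = 84 + \frac{851}{29} = \frac{3287}{29}$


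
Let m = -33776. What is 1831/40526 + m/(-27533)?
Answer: 1419219099/1115802358 ≈ 1.2719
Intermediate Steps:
1831/40526 + m/(-27533) = 1831/40526 - 33776/(-27533) = 1831*(1/40526) - 33776*(-1/27533) = 1831/40526 + 33776/27533 = 1419219099/1115802358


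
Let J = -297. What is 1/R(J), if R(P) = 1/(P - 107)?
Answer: -404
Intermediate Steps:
R(P) = 1/(-107 + P)
1/R(J) = 1/(1/(-107 - 297)) = 1/(1/(-404)) = 1/(-1/404) = -404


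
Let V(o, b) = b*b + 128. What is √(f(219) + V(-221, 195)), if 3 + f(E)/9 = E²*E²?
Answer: √20702355815 ≈ 1.4388e+5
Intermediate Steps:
f(E) = -27 + 9*E⁴ (f(E) = -27 + 9*(E²*E²) = -27 + 9*E⁴)
V(o, b) = 128 + b² (V(o, b) = b² + 128 = 128 + b²)
√(f(219) + V(-221, 195)) = √((-27 + 9*219⁴) + (128 + 195²)) = √((-27 + 9*2300257521) + (128 + 38025)) = √((-27 + 20702317689) + 38153) = √(20702317662 + 38153) = √20702355815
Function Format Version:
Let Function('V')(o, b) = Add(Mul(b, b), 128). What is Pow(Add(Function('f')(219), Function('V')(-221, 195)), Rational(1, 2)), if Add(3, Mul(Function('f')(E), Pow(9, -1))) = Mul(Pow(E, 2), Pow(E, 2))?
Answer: Pow(20702355815, Rational(1, 2)) ≈ 1.4388e+5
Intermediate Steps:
Function('f')(E) = Add(-27, Mul(9, Pow(E, 4))) (Function('f')(E) = Add(-27, Mul(9, Mul(Pow(E, 2), Pow(E, 2)))) = Add(-27, Mul(9, Pow(E, 4))))
Function('V')(o, b) = Add(128, Pow(b, 2)) (Function('V')(o, b) = Add(Pow(b, 2), 128) = Add(128, Pow(b, 2)))
Pow(Add(Function('f')(219), Function('V')(-221, 195)), Rational(1, 2)) = Pow(Add(Add(-27, Mul(9, Pow(219, 4))), Add(128, Pow(195, 2))), Rational(1, 2)) = Pow(Add(Add(-27, Mul(9, 2300257521)), Add(128, 38025)), Rational(1, 2)) = Pow(Add(Add(-27, 20702317689), 38153), Rational(1, 2)) = Pow(Add(20702317662, 38153), Rational(1, 2)) = Pow(20702355815, Rational(1, 2))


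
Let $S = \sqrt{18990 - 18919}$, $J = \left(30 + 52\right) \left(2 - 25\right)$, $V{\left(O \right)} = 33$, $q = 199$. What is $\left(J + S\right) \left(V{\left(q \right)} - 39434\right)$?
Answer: $74310286 - 39401 \sqrt{71} \approx 7.3978 \cdot 10^{7}$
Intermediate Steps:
$J = -1886$ ($J = 82 \left(2 - 25\right) = 82 \left(-23\right) = -1886$)
$S = \sqrt{71} \approx 8.4261$
$\left(J + S\right) \left(V{\left(q \right)} - 39434\right) = \left(-1886 + \sqrt{71}\right) \left(33 - 39434\right) = \left(-1886 + \sqrt{71}\right) \left(-39401\right) = 74310286 - 39401 \sqrt{71}$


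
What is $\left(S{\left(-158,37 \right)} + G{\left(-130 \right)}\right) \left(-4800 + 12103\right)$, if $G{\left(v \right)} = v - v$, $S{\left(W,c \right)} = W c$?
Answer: $-42693338$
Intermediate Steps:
$G{\left(v \right)} = 0$
$\left(S{\left(-158,37 \right)} + G{\left(-130 \right)}\right) \left(-4800 + 12103\right) = \left(\left(-158\right) 37 + 0\right) \left(-4800 + 12103\right) = \left(-5846 + 0\right) 7303 = \left(-5846\right) 7303 = -42693338$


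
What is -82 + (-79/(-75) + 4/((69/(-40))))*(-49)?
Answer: -34483/1725 ≈ -19.990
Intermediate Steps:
-82 + (-79/(-75) + 4/((69/(-40))))*(-49) = -82 + (-79*(-1/75) + 4/((69*(-1/40))))*(-49) = -82 + (79/75 + 4/(-69/40))*(-49) = -82 + (79/75 + 4*(-40/69))*(-49) = -82 + (79/75 - 160/69)*(-49) = -82 - 2183/1725*(-49) = -82 + 106967/1725 = -34483/1725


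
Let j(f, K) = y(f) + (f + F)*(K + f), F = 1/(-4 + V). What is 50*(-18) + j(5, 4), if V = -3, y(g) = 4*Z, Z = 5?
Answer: -5854/7 ≈ -836.29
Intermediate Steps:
y(g) = 20 (y(g) = 4*5 = 20)
F = -⅐ (F = 1/(-4 - 3) = 1/(-7) = -⅐ ≈ -0.14286)
j(f, K) = 20 + (-⅐ + f)*(K + f) (j(f, K) = 20 + (f - ⅐)*(K + f) = 20 + (-⅐ + f)*(K + f))
50*(-18) + j(5, 4) = 50*(-18) + (20 + 5² - ⅐*4 - ⅐*5 + 4*5) = -900 + (20 + 25 - 4/7 - 5/7 + 20) = -900 + 446/7 = -5854/7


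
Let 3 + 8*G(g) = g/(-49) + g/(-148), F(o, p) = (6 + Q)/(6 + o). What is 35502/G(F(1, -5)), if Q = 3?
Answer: -4805929408/51355 ≈ -93583.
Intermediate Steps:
F(o, p) = 9/(6 + o) (F(o, p) = (6 + 3)/(6 + o) = 9/(6 + o))
G(g) = -3/8 - 197*g/58016 (G(g) = -3/8 + (g/(-49) + g/(-148))/8 = -3/8 + (g*(-1/49) + g*(-1/148))/8 = -3/8 + (-g/49 - g/148)/8 = -3/8 + (-197*g/7252)/8 = -3/8 - 197*g/58016)
35502/G(F(1, -5)) = 35502/(-3/8 - 1773/(58016*(6 + 1))) = 35502/(-3/8 - 1773/(58016*7)) = 35502/(-3/8 - 197/58016*9/7) = 35502/(-3/8 - 1773/406112) = 35502/(-154065/406112) = 35502*(-406112/154065) = -4805929408/51355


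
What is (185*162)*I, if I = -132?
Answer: -3956040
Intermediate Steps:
(185*162)*I = (185*162)*(-132) = 29970*(-132) = -3956040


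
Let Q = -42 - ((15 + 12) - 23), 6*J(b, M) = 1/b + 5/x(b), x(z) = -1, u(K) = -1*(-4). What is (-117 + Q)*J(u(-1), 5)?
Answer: 3097/24 ≈ 129.04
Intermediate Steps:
u(K) = 4
J(b, M) = -5/6 + 1/(6*b) (J(b, M) = (1/b + 5/(-1))/6 = (1/b + 5*(-1))/6 = (1/b - 5)/6 = (-5 + 1/b)/6 = -5/6 + 1/(6*b))
Q = -46 (Q = -42 - (27 - 23) = -42 - 1*4 = -42 - 4 = -46)
(-117 + Q)*J(u(-1), 5) = (-117 - 46)*((1/6)*(1 - 5*4)/4) = -163*(1 - 20)/(6*4) = -163*(-19)/(6*4) = -163*(-19/24) = 3097/24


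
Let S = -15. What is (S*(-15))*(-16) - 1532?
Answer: -5132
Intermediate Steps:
(S*(-15))*(-16) - 1532 = -15*(-15)*(-16) - 1532 = 225*(-16) - 1532 = -3600 - 1532 = -5132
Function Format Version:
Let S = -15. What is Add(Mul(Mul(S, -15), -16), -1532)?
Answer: -5132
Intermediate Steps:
Add(Mul(Mul(S, -15), -16), -1532) = Add(Mul(Mul(-15, -15), -16), -1532) = Add(Mul(225, -16), -1532) = Add(-3600, -1532) = -5132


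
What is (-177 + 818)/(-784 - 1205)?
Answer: -641/1989 ≈ -0.32227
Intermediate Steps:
(-177 + 818)/(-784 - 1205) = 641/(-1989) = 641*(-1/1989) = -641/1989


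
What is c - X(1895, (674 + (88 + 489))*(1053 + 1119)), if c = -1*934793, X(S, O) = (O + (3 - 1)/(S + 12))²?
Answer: -26849469094302792693/3636649 ≈ -7.3830e+12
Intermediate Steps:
X(S, O) = (O + 2/(12 + S))²
c = -934793
c - X(1895, (674 + (88 + 489))*(1053 + 1119)) = -934793 - (2 + 12*((674 + (88 + 489))*(1053 + 1119)) + ((674 + (88 + 489))*(1053 + 1119))*1895)²/(12 + 1895)² = -934793 - (2 + 12*((674 + 577)*2172) + ((674 + 577)*2172)*1895)²/1907² = -934793 - (2 + 12*(1251*2172) + (1251*2172)*1895)²/3636649 = -934793 - (2 + 12*2717172 + 2717172*1895)²/3636649 = -934793 - (2 + 32606064 + 5149040940)²/3636649 = -934793 - 5181647006²/3636649 = -934793 - 26849465694788764036/3636649 = -26849469094302792693/3636649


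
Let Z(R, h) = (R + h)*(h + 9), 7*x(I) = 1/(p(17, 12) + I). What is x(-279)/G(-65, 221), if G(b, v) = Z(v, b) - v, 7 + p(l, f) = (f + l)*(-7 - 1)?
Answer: 1/32478082 ≈ 3.0790e-8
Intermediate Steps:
p(l, f) = -7 - 8*f - 8*l (p(l, f) = -7 + (f + l)*(-7 - 1) = -7 + (f + l)*(-8) = -7 + (-8*f - 8*l) = -7 - 8*f - 8*l)
x(I) = 1/(7*(-239 + I)) (x(I) = 1/(7*((-7 - 8*12 - 8*17) + I)) = 1/(7*((-7 - 96 - 136) + I)) = 1/(7*(-239 + I)))
Z(R, h) = (9 + h)*(R + h) (Z(R, h) = (R + h)*(9 + h) = (9 + h)*(R + h))
G(b, v) = b² + 8*v + 9*b + b*v (G(b, v) = (b² + 9*v + 9*b + v*b) - v = (b² + 9*v + 9*b + b*v) - v = (b² + 9*b + 9*v + b*v) - v = b² + 8*v + 9*b + b*v)
x(-279)/G(-65, 221) = (1/(7*(-239 - 279)))/((-65)² + 8*221 + 9*(-65) - 65*221) = ((⅐)/(-518))/(4225 + 1768 - 585 - 14365) = ((⅐)*(-1/518))/(-8957) = -1/3626*(-1/8957) = 1/32478082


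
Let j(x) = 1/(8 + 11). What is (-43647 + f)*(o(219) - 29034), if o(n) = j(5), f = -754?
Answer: 24493589645/19 ≈ 1.2891e+9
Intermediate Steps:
j(x) = 1/19
o(n) = 1/19
(-43647 + f)*(o(219) - 29034) = (-43647 - 754)*(1/19 - 29034) = -44401*(-551645/19) = 24493589645/19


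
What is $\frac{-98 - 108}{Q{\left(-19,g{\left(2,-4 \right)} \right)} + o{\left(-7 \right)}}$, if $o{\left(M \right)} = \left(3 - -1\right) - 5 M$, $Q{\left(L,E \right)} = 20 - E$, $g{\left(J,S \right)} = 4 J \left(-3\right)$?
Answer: $- \frac{206}{83} \approx -2.4819$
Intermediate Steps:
$g{\left(J,S \right)} = - 12 J$
$o{\left(M \right)} = 4 - 5 M$ ($o{\left(M \right)} = \left(3 + 1\right) - 5 M = 4 - 5 M$)
$\frac{-98 - 108}{Q{\left(-19,g{\left(2,-4 \right)} \right)} + o{\left(-7 \right)}} = \frac{-98 - 108}{\left(20 - \left(-12\right) 2\right) + \left(4 - -35\right)} = - \frac{206}{\left(20 - -24\right) + \left(4 + 35\right)} = - \frac{206}{\left(20 + 24\right) + 39} = - \frac{206}{44 + 39} = - \frac{206}{83}$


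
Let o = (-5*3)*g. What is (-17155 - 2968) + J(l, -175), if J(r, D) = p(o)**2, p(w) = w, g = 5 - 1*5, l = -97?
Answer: -20123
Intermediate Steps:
g = 0 (g = 5 - 5 = 0)
o = 0 (o = -5*3*0 = -15*0 = 0)
J(r, D) = 0 (J(r, D) = 0**2 = 0)
(-17155 - 2968) + J(l, -175) = (-17155 - 2968) + 0 = -20123 + 0 = -20123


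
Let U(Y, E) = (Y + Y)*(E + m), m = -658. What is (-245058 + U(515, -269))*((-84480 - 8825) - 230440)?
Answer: 388451265660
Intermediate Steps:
U(Y, E) = 2*Y*(-658 + E) (U(Y, E) = (Y + Y)*(E - 658) = (2*Y)*(-658 + E) = 2*Y*(-658 + E))
(-245058 + U(515, -269))*((-84480 - 8825) - 230440) = (-245058 + 2*515*(-658 - 269))*((-84480 - 8825) - 230440) = (-245058 + 2*515*(-927))*(-93305 - 230440) = (-245058 - 954810)*(-323745) = -1199868*(-323745) = 388451265660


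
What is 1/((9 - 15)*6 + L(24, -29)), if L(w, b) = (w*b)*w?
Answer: -1/16740 ≈ -5.9737e-5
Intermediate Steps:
L(w, b) = b*w² (L(w, b) = (b*w)*w = b*w²)
1/((9 - 15)*6 + L(24, -29)) = 1/((9 - 15)*6 - 29*24²) = 1/(-6*6 - 29*576) = 1/(-36 - 16704) = 1/(-16740) = -1/16740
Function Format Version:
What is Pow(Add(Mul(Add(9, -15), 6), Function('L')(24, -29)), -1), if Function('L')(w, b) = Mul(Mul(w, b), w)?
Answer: Rational(-1, 16740) ≈ -5.9737e-5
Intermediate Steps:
Function('L')(w, b) = Mul(b, Pow(w, 2)) (Function('L')(w, b) = Mul(Mul(b, w), w) = Mul(b, Pow(w, 2)))
Pow(Add(Mul(Add(9, -15), 6), Function('L')(24, -29)), -1) = Pow(Add(Mul(Add(9, -15), 6), Mul(-29, Pow(24, 2))), -1) = Pow(Add(Mul(-6, 6), Mul(-29, 576)), -1) = Pow(Add(-36, -16704), -1) = Pow(-16740, -1) = Rational(-1, 16740)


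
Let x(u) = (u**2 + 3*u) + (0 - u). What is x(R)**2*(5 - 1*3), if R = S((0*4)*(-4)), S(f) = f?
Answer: 0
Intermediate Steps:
R = 0 (R = (0*4)*(-4) = 0*(-4) = 0)
x(u) = u**2 + 2*u (x(u) = (u**2 + 3*u) - u = u**2 + 2*u)
x(R)**2*(5 - 1*3) = (0*(2 + 0))**2*(5 - 1*3) = (0*2)**2*(5 - 3) = 0**2*2 = 0*2 = 0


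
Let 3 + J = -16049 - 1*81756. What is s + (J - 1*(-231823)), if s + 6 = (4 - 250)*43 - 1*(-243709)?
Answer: 367140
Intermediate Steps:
s = 233125 (s = -6 + ((4 - 250)*43 - 1*(-243709)) = -6 + (-246*43 + 243709) = -6 + (-10578 + 243709) = -6 + 233131 = 233125)
J = -97808 (J = -3 + (-16049 - 1*81756) = -3 + (-16049 - 81756) = -3 - 97805 = -97808)
s + (J - 1*(-231823)) = 233125 + (-97808 - 1*(-231823)) = 233125 + (-97808 + 231823) = 233125 + 134015 = 367140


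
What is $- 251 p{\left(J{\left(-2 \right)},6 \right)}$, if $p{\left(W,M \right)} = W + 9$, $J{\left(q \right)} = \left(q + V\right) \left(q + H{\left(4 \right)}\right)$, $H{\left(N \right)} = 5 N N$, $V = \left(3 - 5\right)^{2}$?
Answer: $-41415$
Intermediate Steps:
$V = 4$ ($V = \left(-2\right)^{2} = 4$)
$H{\left(N \right)} = 5 N^{2}$
$J{\left(q \right)} = \left(4 + q\right) \left(80 + q\right)$ ($J{\left(q \right)} = \left(q + 4\right) \left(q + 5 \cdot 4^{2}\right) = \left(4 + q\right) \left(q + 5 \cdot 16\right) = \left(4 + q\right) \left(q + 80\right) = \left(4 + q\right) \left(80 + q\right)$)
$p{\left(W,M \right)} = 9 + W$
$- 251 p{\left(J{\left(-2 \right)},6 \right)} = - 251 \left(9 + \left(320 + \left(-2\right)^{2} + 84 \left(-2\right)\right)\right) = - 251 \left(9 + \left(320 + 4 - 168\right)\right) = - 251 \left(9 + 156\right) = \left(-251\right) 165 = -41415$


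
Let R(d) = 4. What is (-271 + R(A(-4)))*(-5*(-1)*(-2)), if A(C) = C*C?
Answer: 2670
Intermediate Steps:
A(C) = C**2
(-271 + R(A(-4)))*(-5*(-1)*(-2)) = (-271 + 4)*(-5*(-1)*(-2)) = -1335*(-2) = -267*(-10) = 2670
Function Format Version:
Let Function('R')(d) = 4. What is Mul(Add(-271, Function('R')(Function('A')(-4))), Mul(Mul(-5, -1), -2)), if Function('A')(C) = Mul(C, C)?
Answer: 2670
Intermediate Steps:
Function('A')(C) = Pow(C, 2)
Mul(Add(-271, Function('R')(Function('A')(-4))), Mul(Mul(-5, -1), -2)) = Mul(Add(-271, 4), Mul(Mul(-5, -1), -2)) = Mul(-267, Mul(5, -2)) = Mul(-267, -10) = 2670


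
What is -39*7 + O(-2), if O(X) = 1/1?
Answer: -272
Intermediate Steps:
O(X) = 1
-39*7 + O(-2) = -39*7 + 1 = -273 + 1 = -272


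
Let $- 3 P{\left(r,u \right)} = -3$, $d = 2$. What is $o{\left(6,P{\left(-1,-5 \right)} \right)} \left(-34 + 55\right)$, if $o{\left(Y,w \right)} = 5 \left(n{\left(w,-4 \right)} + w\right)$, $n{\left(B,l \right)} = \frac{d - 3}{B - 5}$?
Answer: $\frac{525}{4} \approx 131.25$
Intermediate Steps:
$P{\left(r,u \right)} = 1$ ($P{\left(r,u \right)} = \left(- \frac{1}{3}\right) \left(-3\right) = 1$)
$n{\left(B,l \right)} = - \frac{1}{-5 + B}$ ($n{\left(B,l \right)} = \frac{2 - 3}{B - 5} = - \frac{1}{-5 + B}$)
$o{\left(Y,w \right)} = - \frac{5}{-5 + w} + 5 w$ ($o{\left(Y,w \right)} = 5 \left(- \frac{1}{-5 + w} + w\right) = 5 \left(w - \frac{1}{-5 + w}\right) = - \frac{5}{-5 + w} + 5 w$)
$o{\left(6,P{\left(-1,-5 \right)} \right)} \left(-34 + 55\right) = \frac{5 \left(-1 + 1 \left(-5 + 1\right)\right)}{-5 + 1} \left(-34 + 55\right) = \frac{5 \left(-1 + 1 \left(-4\right)\right)}{-4} \cdot 21 = 5 \left(- \frac{1}{4}\right) \left(-1 - 4\right) 21 = 5 \left(- \frac{1}{4}\right) \left(-5\right) 21 = \frac{25}{4} \cdot 21 = \frac{525}{4}$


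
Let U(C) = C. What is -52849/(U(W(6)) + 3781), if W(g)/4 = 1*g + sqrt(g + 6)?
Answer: -201090445/14477833 + 422792*sqrt(3)/14477833 ≈ -13.839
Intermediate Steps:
W(g) = 4*g + 4*sqrt(6 + g) (W(g) = 4*(1*g + sqrt(g + 6)) = 4*(g + sqrt(6 + g)) = 4*g + 4*sqrt(6 + g))
-52849/(U(W(6)) + 3781) = -52849/((4*6 + 4*sqrt(6 + 6)) + 3781) = -52849/((24 + 4*sqrt(12)) + 3781) = -52849/((24 + 4*(2*sqrt(3))) + 3781) = -52849/((24 + 8*sqrt(3)) + 3781) = -52849/(3805 + 8*sqrt(3))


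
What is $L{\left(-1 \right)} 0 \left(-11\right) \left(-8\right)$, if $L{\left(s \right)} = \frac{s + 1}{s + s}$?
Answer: $0$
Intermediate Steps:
$L{\left(s \right)} = \frac{1 + s}{2 s}$
$L{\left(-1 \right)} 0 \left(-11\right) \left(-8\right) = \frac{1 - 1}{2 \left(-1\right)} 0 \left(-11\right) \left(-8\right) = \frac{1}{2} \left(-1\right) 0 \cdot 0 \left(-8\right) = 0 \cdot 0 = 0$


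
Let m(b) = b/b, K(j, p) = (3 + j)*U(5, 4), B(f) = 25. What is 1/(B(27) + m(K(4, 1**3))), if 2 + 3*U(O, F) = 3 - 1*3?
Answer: 1/26 ≈ 0.038462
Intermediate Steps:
U(O, F) = -2/3 (U(O, F) = -2/3 + (3 - 1*3)/3 = -2/3 + (3 - 3)/3 = -2/3 + (1/3)*0 = -2/3 + 0 = -2/3)
K(j, p) = -2 - 2*j/3 (K(j, p) = (3 + j)*(-2/3) = -2 - 2*j/3)
m(b) = 1
1/(B(27) + m(K(4, 1**3))) = 1/(25 + 1) = 1/26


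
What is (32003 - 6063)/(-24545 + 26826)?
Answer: 25940/2281 ≈ 11.372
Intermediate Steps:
(32003 - 6063)/(-24545 + 26826) = 25940/2281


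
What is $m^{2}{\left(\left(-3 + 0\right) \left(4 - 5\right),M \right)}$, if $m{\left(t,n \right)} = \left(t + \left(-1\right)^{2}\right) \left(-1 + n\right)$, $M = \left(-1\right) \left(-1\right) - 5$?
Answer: $400$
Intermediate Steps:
$M = -4$ ($M = 1 - 5 = -4$)
$m{\left(t,n \right)} = \left(1 + t\right) \left(-1 + n\right)$ ($m{\left(t,n \right)} = \left(t + 1\right) \left(-1 + n\right) = \left(1 + t\right) \left(-1 + n\right)$)
$m^{2}{\left(\left(-3 + 0\right) \left(4 - 5\right),M \right)} = \left(-1 - 4 - \left(-3 + 0\right) \left(4 - 5\right) - 4 \left(-3 + 0\right) \left(4 - 5\right)\right)^{2} = \left(-1 - 4 - \left(-3\right) \left(-1\right) - 4 \left(\left(-3\right) \left(-1\right)\right)\right)^{2} = \left(-1 - 4 - 3 - 12\right)^{2} = \left(-20\right)^{2} = 400$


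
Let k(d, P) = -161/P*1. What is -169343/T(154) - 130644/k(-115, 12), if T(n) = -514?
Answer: 833076415/82754 ≈ 10067.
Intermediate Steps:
k(d, P) = -161/P
-169343/T(154) - 130644/k(-115, 12) = -169343/(-514) - 130644/((-161/12)) = -169343*(-1/514) - 130644/((-161*1/12)) = 169343/514 - 130644/(-161/12) = 169343/514 - 130644*(-12/161) = 169343/514 + 1567728/161 = 833076415/82754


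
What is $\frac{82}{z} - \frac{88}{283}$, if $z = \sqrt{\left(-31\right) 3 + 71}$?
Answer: $- \frac{88}{283} - \frac{41 i \sqrt{22}}{11} \approx -0.31095 - 17.482 i$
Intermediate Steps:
$z = i \sqrt{22}$ ($z = \sqrt{-93 + 71} = \sqrt{-22} = i \sqrt{22} \approx 4.6904 i$)
$\frac{82}{z} - \frac{88}{283} = \frac{82}{i \sqrt{22}} - \frac{88}{283} = 82 \left(- \frac{i \sqrt{22}}{22}\right) - \frac{88}{283} = - \frac{41 i \sqrt{22}}{11} - \frac{88}{283} = - \frac{88}{283} - \frac{41 i \sqrt{22}}{11}$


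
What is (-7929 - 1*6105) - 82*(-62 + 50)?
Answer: -13050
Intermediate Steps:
(-7929 - 1*6105) - 82*(-62 + 50) = (-7929 - 6105) - 82*(-12) = -14034 + 984 = -13050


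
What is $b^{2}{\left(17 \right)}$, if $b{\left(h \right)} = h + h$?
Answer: $1156$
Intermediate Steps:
$b{\left(h \right)} = 2 h$
$b^{2}{\left(17 \right)} = \left(2 \cdot 17\right)^{2} = 34^{2} = 1156$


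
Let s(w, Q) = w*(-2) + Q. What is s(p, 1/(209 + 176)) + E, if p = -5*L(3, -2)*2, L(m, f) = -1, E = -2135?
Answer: -829674/385 ≈ -2155.0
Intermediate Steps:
p = 10 (p = -5*(-1)*2 = 5*2 = 10)
s(w, Q) = Q - 2*w (s(w, Q) = -2*w + Q = Q - 2*w)
s(p, 1/(209 + 176)) + E = (1/(209 + 176) - 2*10) - 2135 = (1/385 - 20) - 2135 = -7699/385 - 2135 = -829674/385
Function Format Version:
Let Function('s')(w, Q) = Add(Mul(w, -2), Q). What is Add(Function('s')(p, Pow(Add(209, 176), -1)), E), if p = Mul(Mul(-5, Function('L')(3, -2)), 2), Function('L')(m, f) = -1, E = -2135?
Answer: Rational(-829674, 385) ≈ -2155.0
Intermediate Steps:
p = 10 (p = Mul(Mul(-5, -1), 2) = Mul(5, 2) = 10)
Function('s')(w, Q) = Add(Q, Mul(-2, w)) (Function('s')(w, Q) = Add(Mul(-2, w), Q) = Add(Q, Mul(-2, w)))
Add(Function('s')(p, Pow(Add(209, 176), -1)), E) = Add(Add(Pow(Add(209, 176), -1), Mul(-2, 10)), -2135) = Add(Add(Pow(385, -1), -20), -2135) = Add(Add(Rational(1, 385), -20), -2135) = Add(Rational(-7699, 385), -2135) = Rational(-829674, 385)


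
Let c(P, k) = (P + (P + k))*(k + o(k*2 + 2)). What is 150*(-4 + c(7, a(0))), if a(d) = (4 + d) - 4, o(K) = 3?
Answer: 5700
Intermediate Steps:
a(d) = d
c(P, k) = (3 + k)*(k + 2*P) (c(P, k) = (P + (P + k))*(k + 3) = (k + 2*P)*(3 + k) = (3 + k)*(k + 2*P))
150*(-4 + c(7, a(0))) = 150*(-4 + (0² + 3*0 + 6*7 + 2*7*0)) = 150*(-4 + (0 + 0 + 42 + 0)) = 150*(-4 + 42) = 150*38 = 5700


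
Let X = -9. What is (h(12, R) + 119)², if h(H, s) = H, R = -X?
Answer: 17161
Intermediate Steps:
R = 9 (R = -1*(-9) = 9)
(h(12, R) + 119)² = (12 + 119)² = 131² = 17161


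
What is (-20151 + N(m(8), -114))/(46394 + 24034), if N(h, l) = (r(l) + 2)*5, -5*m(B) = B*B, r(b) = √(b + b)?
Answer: -20141/70428 + 5*I*√57/35214 ≈ -0.28598 + 0.001072*I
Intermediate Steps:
r(b) = √2*√b (r(b) = √(2*b) = √2*√b)
m(B) = -B²/5 (m(B) = -B*B/5 = -B²/5)
N(h, l) = 10 + 5*√2*√l (N(h, l) = (√2*√l + 2)*5 = (2 + √2*√l)*5 = 10 + 5*√2*√l)
(-20151 + N(m(8), -114))/(46394 + 24034) = (-20151 + (10 + 5*√2*√(-114)))/(46394 + 24034) = (-20151 + (10 + 5*√2*(I*√114)))/70428 = (-20151 + (10 + 10*I*√57))*(1/70428) = (-20141 + 10*I*√57)*(1/70428) = -20141/70428 + 5*I*√57/35214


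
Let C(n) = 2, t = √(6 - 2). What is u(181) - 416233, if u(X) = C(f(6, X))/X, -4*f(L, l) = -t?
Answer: -75338171/181 ≈ -4.1623e+5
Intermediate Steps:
t = 2 (t = √4 = 2)
f(L, l) = ½ (f(L, l) = -(-1)*2/4 = -¼*(-2) = ½)
u(X) = 2/X
u(181) - 416233 = 2/181 - 416233 = -75338171/181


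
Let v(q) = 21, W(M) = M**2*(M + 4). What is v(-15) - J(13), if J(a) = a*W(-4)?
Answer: 21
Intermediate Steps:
W(M) = M**2*(4 + M)
J(a) = 0 (J(a) = a*((-4)**2*(4 - 4)) = a*(16*0) = a*0 = 0)
v(-15) - J(13) = 21 - 1*0 = 21 + 0 = 21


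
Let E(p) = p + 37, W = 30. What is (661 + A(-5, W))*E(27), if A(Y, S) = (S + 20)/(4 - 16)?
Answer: 126112/3 ≈ 42037.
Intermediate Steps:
E(p) = 37 + p
A(Y, S) = -5/3 - S/12 (A(Y, S) = (20 + S)/(-12) = (20 + S)*(-1/12) = -5/3 - S/12)
(661 + A(-5, W))*E(27) = (661 + (-5/3 - 1/12*30))*(37 + 27) = (661 + (-5/3 - 5/2))*64 = (661 - 25/6)*64 = (3941/6)*64 = 126112/3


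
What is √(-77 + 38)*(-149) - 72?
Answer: -72 - 149*I*√39 ≈ -72.0 - 930.5*I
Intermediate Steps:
√(-77 + 38)*(-149) - 72 = √(-39)*(-149) - 72 = (I*√39)*(-149) - 72 = -149*I*√39 - 72 = -72 - 149*I*√39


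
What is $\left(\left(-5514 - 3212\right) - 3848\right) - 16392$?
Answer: $-28966$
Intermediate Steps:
$\left(\left(-5514 - 3212\right) - 3848\right) - 16392 = \left(-8726 - 3848\right) - 16392 = -12574 - 16392 = -28966$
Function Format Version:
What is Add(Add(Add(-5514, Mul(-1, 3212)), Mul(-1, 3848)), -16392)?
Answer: -28966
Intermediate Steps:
Add(Add(Add(-5514, Mul(-1, 3212)), Mul(-1, 3848)), -16392) = Add(Add(Add(-5514, -3212), -3848), -16392) = Add(Add(-8726, -3848), -16392) = Add(-12574, -16392) = -28966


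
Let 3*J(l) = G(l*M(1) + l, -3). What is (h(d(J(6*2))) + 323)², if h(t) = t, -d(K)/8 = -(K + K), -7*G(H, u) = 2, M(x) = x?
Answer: 45576001/441 ≈ 1.0335e+5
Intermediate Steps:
G(H, u) = -2/7 (G(H, u) = -⅐*2 = -2/7)
J(l) = -2/21 (J(l) = (⅓)*(-2/7) = -2/21)
d(K) = 16*K (d(K) = -(-8)*(K + K) = -(-8)*2*K = -(-16)*K = 16*K)
(h(d(J(6*2))) + 323)² = (16*(-2/21) + 323)² = (-32/21 + 323)² = (6751/21)² = 45576001/441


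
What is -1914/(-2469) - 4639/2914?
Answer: -1958765/2398222 ≈ -0.81676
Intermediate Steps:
-1914/(-2469) - 4639/2914 = -1914*(-1/2469) - 4639*1/2914 = 638/823 - 4639/2914 = -1958765/2398222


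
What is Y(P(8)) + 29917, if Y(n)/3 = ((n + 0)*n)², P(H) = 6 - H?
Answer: 29965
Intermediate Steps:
Y(n) = 3*n⁴ (Y(n) = 3*((n + 0)*n)² = 3*(n*n)² = 3*(n²)² = 3*n⁴)
Y(P(8)) + 29917 = 3*(6 - 1*8)⁴ + 29917 = 3*(6 - 8)⁴ + 29917 = 3*(-2)⁴ + 29917 = 3*16 + 29917 = 48 + 29917 = 29965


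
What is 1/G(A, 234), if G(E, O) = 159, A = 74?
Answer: 1/159 ≈ 0.0062893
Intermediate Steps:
1/G(A, 234) = 1/159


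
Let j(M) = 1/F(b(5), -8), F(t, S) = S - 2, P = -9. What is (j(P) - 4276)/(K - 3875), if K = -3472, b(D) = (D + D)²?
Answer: 42761/73470 ≈ 0.58202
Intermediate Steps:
b(D) = 4*D² (b(D) = (2*D)² = 4*D²)
F(t, S) = -2 + S
j(M) = -⅒ (j(M) = 1/(-2 - 8) = 1/(-10) = -⅒)
(j(P) - 4276)/(K - 3875) = (-⅒ - 4276)/(-3472 - 3875) = -42761/10/(-7347) = -42761/10*(-1/7347) = 42761/73470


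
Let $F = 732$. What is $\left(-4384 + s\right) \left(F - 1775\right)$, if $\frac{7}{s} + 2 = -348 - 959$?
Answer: $\frac{855060787}{187} \approx 4.5725 \cdot 10^{6}$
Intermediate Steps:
$s = - \frac{1}{187}$ ($s = \frac{7}{-2 - 1307} = \frac{7}{-1309} = 7 \left(- \frac{1}{1309}\right) = - \frac{1}{187} \approx -0.0053476$)
$\left(-4384 + s\right) \left(F - 1775\right) = \left(-4384 - \frac{1}{187}\right) \left(732 - 1775\right) = \left(- \frac{819809}{187}\right) \left(-1043\right) = \frac{855060787}{187}$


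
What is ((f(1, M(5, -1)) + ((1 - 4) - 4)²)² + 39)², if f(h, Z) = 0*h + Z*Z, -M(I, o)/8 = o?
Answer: 164044864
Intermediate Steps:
M(I, o) = -8*o
f(h, Z) = Z² (f(h, Z) = 0 + Z² = Z²)
((f(1, M(5, -1)) + ((1 - 4) - 4)²)² + 39)² = (((-8*(-1))² + ((1 - 4) - 4)²)² + 39)² = ((8² + (-3 - 4)²)² + 39)² = ((64 + (-7)²)² + 39)² = ((64 + 49)² + 39)² = (113² + 39)² = (12769 + 39)² = 12808² = 164044864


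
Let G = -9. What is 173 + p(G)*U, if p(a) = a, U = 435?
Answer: -3742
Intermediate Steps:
173 + p(G)*U = 173 - 9*435 = 173 - 3915 = -3742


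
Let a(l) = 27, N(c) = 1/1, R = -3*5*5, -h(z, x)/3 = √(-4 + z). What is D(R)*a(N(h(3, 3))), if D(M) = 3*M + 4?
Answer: -5967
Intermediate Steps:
h(z, x) = -3*√(-4 + z)
R = -75 (R = -15*5 = -75)
N(c) = 1
D(M) = 4 + 3*M
D(R)*a(N(h(3, 3))) = (4 + 3*(-75))*27 = (4 - 225)*27 = -221*27 = -5967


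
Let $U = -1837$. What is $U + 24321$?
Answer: $22484$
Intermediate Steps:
$U + 24321 = -1837 + 24321 = 22484$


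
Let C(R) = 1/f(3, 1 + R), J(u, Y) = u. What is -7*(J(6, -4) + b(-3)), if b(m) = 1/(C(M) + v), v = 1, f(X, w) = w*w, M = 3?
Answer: -826/17 ≈ -48.588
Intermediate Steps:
f(X, w) = w**2
C(R) = (1 + R)**(-2) (C(R) = 1/((1 + R)**2) = (1 + R)**(-2))
b(m) = 16/17 (b(m) = 1/((1 + 3)**(-2) + 1) = 1/(4**(-2) + 1) = 1/(1/16 + 1) = 1/(17/16) = 16/17)
-7*(J(6, -4) + b(-3)) = -7*(6 + 16/17) = -7*118/17 = -826/17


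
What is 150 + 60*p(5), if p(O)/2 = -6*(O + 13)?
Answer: -12810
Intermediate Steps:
p(O) = -156 - 12*O (p(O) = 2*(-6*(O + 13)) = 2*(-6*(13 + O)) = 2*(-78 - 6*O) = -156 - 12*O)
150 + 60*p(5) = 150 + 60*(-156 - 12*5) = 150 + 60*(-156 - 60) = 150 + 60*(-216) = 150 - 12960 = -12810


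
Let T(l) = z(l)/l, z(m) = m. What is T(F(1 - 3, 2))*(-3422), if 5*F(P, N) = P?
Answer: -3422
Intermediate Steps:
F(P, N) = P/5
T(l) = 1 (T(l) = l/l = 1)
T(F(1 - 3, 2))*(-3422) = 1*(-3422) = -3422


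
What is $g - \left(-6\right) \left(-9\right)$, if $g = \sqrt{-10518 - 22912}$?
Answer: $-54 + i \sqrt{33430} \approx -54.0 + 182.84 i$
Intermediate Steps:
$g = i \sqrt{33430}$ ($g = \sqrt{-33430} = i \sqrt{33430} \approx 182.84 i$)
$g - \left(-6\right) \left(-9\right) = i \sqrt{33430} - \left(-6\right) \left(-9\right) = i \sqrt{33430} - 54 = -54 + i \sqrt{33430}$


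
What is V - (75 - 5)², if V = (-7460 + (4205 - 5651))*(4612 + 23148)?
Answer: -247235460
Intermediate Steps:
V = -247230560 (V = (-7460 - 1446)*27760 = -8906*27760 = -247230560)
V - (75 - 5)² = -247230560 - (75 - 5)² = -247230560 - 1*70² = -247230560 - 1*4900 = -247230560 - 4900 = -247235460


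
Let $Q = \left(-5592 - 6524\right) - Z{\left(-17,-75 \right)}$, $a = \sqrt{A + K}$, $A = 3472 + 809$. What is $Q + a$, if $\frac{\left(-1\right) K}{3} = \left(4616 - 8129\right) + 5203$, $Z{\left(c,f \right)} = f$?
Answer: $-12041 + i \sqrt{789} \approx -12041.0 + 28.089 i$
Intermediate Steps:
$K = -5070$ ($K = - 3 \left(\left(4616 - 8129\right) + 5203\right) = - 3 \left(-3513 + 5203\right) = \left(-3\right) 1690 = -5070$)
$A = 4281$
$a = i \sqrt{789}$ ($a = \sqrt{4281 - 5070} = \sqrt{-789} = i \sqrt{789} \approx 28.089 i$)
$Q = -12041$ ($Q = \left(-5592 - 6524\right) - -75 = \left(-5592 - 6524\right) + 75 = -12116 + 75 = -12041$)
$Q + a = -12041 + i \sqrt{789}$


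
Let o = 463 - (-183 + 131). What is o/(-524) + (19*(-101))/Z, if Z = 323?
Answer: -61679/8908 ≈ -6.9240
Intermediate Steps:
o = 515 (o = 463 - 1*(-52) = 463 + 52 = 515)
o/(-524) + (19*(-101))/Z = 515/(-524) + (19*(-101))/323 = 515*(-1/524) - 1919*1/323 = -515/524 - 101/17 = -61679/8908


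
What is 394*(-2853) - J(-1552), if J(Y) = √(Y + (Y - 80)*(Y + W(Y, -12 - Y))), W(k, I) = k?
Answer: -1124082 - 4*√316511 ≈ -1.1263e+6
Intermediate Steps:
J(Y) = √(Y + 2*Y*(-80 + Y)) (J(Y) = √(Y + (Y - 80)*(Y + Y)) = √(Y + (-80 + Y)*(2*Y)) = √(Y + 2*Y*(-80 + Y)))
394*(-2853) - J(-1552) = 394*(-2853) - √(-1552*(-159 + 2*(-1552))) = -1124082 - √(-1552*(-159 - 3104)) = -1124082 - √(-1552*(-3263)) = -1124082 - √5064176 = -1124082 - 4*√316511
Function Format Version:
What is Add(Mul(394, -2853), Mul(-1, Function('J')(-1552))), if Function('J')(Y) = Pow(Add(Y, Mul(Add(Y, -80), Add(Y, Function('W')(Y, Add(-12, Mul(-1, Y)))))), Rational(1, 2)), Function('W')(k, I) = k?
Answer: Add(-1124082, Mul(-4, Pow(316511, Rational(1, 2)))) ≈ -1.1263e+6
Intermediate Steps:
Function('J')(Y) = Pow(Add(Y, Mul(2, Y, Add(-80, Y))), Rational(1, 2)) (Function('J')(Y) = Pow(Add(Y, Mul(Add(Y, -80), Add(Y, Y))), Rational(1, 2)) = Pow(Add(Y, Mul(Add(-80, Y), Mul(2, Y))), Rational(1, 2)) = Pow(Add(Y, Mul(2, Y, Add(-80, Y))), Rational(1, 2)))
Add(Mul(394, -2853), Mul(-1, Function('J')(-1552))) = Add(Mul(394, -2853), Mul(-1, Pow(Mul(-1552, Add(-159, Mul(2, -1552))), Rational(1, 2)))) = Add(-1124082, Mul(-1, Pow(Mul(-1552, Add(-159, -3104)), Rational(1, 2)))) = Add(-1124082, Mul(-1, Pow(Mul(-1552, -3263), Rational(1, 2)))) = Add(-1124082, Mul(-1, Pow(5064176, Rational(1, 2)))) = Add(-1124082, Mul(-1, Mul(4, Pow(316511, Rational(1, 2))))) = Add(-1124082, Mul(-4, Pow(316511, Rational(1, 2))))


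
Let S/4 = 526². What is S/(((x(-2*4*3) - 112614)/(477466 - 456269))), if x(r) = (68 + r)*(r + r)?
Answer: -11729402344/57363 ≈ -2.0448e+5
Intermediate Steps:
S = 1106704 (S = 4*526² = 4*276676 = 1106704)
x(r) = 2*r*(68 + r) (x(r) = (68 + r)*(2*r) = 2*r*(68 + r))
S/(((x(-2*4*3) - 112614)/(477466 - 456269))) = 1106704/(((2*(-2*4*3)*(68 - 2*4*3) - 112614)/(477466 - 456269))) = 1106704/(((2*(-8*3)*(68 - 8*3) - 112614)/21197)) = 1106704/(((2*(-24)*(68 - 24) - 112614)*(1/21197))) = 1106704/(((2*(-24)*44 - 112614)*(1/21197))) = 1106704/(((-2112 - 112614)*(1/21197))) = 1106704/((-114726*1/21197)) = 1106704/(-114726/21197) = 1106704*(-21197/114726) = -11729402344/57363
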